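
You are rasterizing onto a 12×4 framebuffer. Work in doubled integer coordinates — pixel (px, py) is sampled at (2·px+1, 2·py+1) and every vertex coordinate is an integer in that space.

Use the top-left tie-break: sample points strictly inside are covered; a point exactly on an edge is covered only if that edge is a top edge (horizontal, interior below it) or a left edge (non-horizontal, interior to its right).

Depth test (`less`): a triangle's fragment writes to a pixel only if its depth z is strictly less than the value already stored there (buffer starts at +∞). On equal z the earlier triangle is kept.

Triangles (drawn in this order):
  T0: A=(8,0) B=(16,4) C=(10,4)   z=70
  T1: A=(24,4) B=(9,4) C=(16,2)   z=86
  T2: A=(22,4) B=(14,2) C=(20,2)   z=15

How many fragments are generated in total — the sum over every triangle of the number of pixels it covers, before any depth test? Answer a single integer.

T0:
  2·area = 24
  edge (8, 0)→(16, 4): d=(8,4) right/bottom  bias=-1
  edge (16, 4)→(10, 4): d=(-6,0) right/bottom  bias=-1
  edge (10, 4)→(8, 0): d=(-2,-4) top-left  bias=+0
    (4,0)@(9, 1): e=[4,18,2] → #
    (5,0)@(11, 1): e=[-4,18,10] → ·
    (4,1)@(9, 3): e=[20,6,-2] → ·
    (5,1)@(11, 3): e=[12,6,6] → #
    (6,1)@(13, 3): e=[4,6,14] → #
    (7,1)@(15, 3): e=[-4,6,22] → ·
    (5,2)@(11, 5): e=[28,-6,2] → ·
    (6,2)@(13, 5): e=[20,-6,10] → ·
  covered (3 px):
    · · · · # · · · · · · ·
    · · · · · # # · · · · ·
    · · · · · · · · · · · ·
    · · · · · · · · · · · ·
T1:
  2·area = 30
  edge (24, 4)→(9, 4): d=(-15,0) right/bottom  bias=-1
  edge (9, 4)→(16, 2): d=(7,-2) top-left  bias=+0
  edge (16, 2)→(24, 4): d=(8,2) right/bottom  bias=-1
    (6,1)@(13, 3): e=[15,1,14] → #
    (7,1)@(15, 3): e=[15,5,10] → #
    (8,1)@(17, 3): e=[15,9,6] → #
    (9,1)@(19, 3): e=[15,13,2] → #
    (10,1)@(21, 3): e=[15,17,-2] → ·
    (6,2)@(13, 5): e=[-15,15,30] → ·
    (7,2)@(15, 5): e=[-15,19,26] → ·
    (8,2)@(17, 5): e=[-15,23,22] → ·
    (9,2)@(19, 5): e=[-15,27,18] → ·
  covered (4 px):
    · · · · · · · · · · · ·
    · · · · · · # # # # · ·
    · · · · · · · · · · · ·
    · · · · · · · · · · · ·
T2:
  2·area = 12
  edge (22, 4)→(14, 2): d=(-8,-2) top-left  bias=+0
  edge (14, 2)→(20, 2): d=(6,0) top-left  bias=+0
  edge (20, 2)→(22, 4): d=(2,2) right/bottom  bias=-1
    (9,0)@(19, 1): e=[18,-6,0] → ·  [on edge]
    (9,1)@(19, 3): e=[2,6,4] → #
    (10,1)@(21, 3): e=[6,6,0] → ·  [on edge]
    (9,2)@(19, 5): e=[-14,18,8] → ·
    (11,2)@(23, 5): e=[-6,18,0] → ·  [on edge]
  covered (1 px):
    · · · · · · · · · · · ·
    · · · · · · · · · # · ·
    · · · · · · · · · · · ·
    · · · · · · · · · · · ·

Final: 8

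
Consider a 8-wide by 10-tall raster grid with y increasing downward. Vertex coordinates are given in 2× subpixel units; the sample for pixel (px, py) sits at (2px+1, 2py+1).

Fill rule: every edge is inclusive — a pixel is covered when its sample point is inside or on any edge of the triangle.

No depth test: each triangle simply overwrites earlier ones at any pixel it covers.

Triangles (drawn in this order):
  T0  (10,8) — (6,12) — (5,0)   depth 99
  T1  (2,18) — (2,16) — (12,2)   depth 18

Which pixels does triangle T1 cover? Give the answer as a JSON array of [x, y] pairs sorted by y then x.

T0:
  2·area = 52
  edge (10, 8)→(6, 12): d=(-4,4) inclusive
  edge (6, 12)→(5, 0): d=(-1,-12) inclusive
  edge (5, 0)→(10, 8): d=(5,8) inclusive
    (7,1)@(15, 3): e=[0,117,-65] → ·  [on edge]
    (3,2)@(7, 5): e=[24,19,9] → #
    (4,2)@(9, 5): e=[16,43,-7] → ·
    (6,2)@(13, 5): e=[0,91,-39] → ·  [on edge]
    (3,3)@(7, 7): e=[16,17,19] → #
    (4,3)@(9, 7): e=[8,41,3] → #
    (5,3)@(11, 7): e=[0,65,-13] → ·  [on edge]
    (3,4)@(7, 9): e=[8,15,29] → #
    (4,4)@(9, 9): e=[0,39,13] → #  [on edge]
    (5,4)@(11, 9): e=[-8,63,-3] → ·
    (3,5)@(7, 11): e=[0,13,39] → #  [on edge]
    (4,5)@(9, 11): e=[-8,37,23] → ·
    (2,6)@(5, 13): e=[0,-13,65] → ·  [on edge]
    (1,7)@(3, 15): e=[0,-39,91] → ·  [on edge]
    (0,8)@(1, 17): e=[0,-65,117] → ·  [on edge]
  covered (6 px):
    · · · · · · · ·
    · · · · · · · ·
    · · · # · · · ·
    · · · # # · · ·
    · · · # # · · ·
    · · · # · · · ·
    · · · · · · · ·
    · · · · · · · ·
    · · · · · · · ·
    · · · · · · · ·
T1:
  2·area = 20
  edge (2, 18)→(2, 16): d=(0,-2) inclusive
  edge (2, 16)→(12, 2): d=(10,-14) inclusive
  edge (12, 2)→(2, 18): d=(-10,16) inclusive
    (3,4)@(7, 9): e=[10,0,10] → #  [on edge]
    (4,4)@(9, 9): e=[14,28,-22] → ·
    (3,5)@(7, 11): e=[10,20,-10] → ·
    (2,6)@(5, 13): e=[6,12,2] → #
    (3,6)@(7, 13): e=[10,40,-30] → ·
    (1,7)@(3, 15): e=[2,4,14] → #
    (2,7)@(5, 15): e=[6,32,-18] → ·
    (1,8)@(3, 17): e=[2,24,-6] → ·
  covered (3 px):
    · · · · · · · ·
    · · · · · · · ·
    · · · · · · · ·
    · · · · · · · ·
    · · · # · · · ·
    · · · · · · · ·
    · · # · · · · ·
    · # · · · · · ·
    · · · · · · · ·
    · · · · · · · ·

Answer: [[3,4],[2,6],[1,7]]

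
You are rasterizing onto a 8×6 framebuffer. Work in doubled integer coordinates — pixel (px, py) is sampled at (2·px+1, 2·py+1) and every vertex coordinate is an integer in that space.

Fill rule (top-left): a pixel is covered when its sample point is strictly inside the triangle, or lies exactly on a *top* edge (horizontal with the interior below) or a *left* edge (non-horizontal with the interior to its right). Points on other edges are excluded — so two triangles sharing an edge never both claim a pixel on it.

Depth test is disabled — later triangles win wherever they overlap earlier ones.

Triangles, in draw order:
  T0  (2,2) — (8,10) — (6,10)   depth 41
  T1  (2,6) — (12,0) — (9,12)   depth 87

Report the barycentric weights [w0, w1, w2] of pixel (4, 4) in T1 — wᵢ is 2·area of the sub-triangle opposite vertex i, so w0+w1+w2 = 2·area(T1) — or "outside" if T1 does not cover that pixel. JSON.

T0:
  2·area = 16
  edge (2, 2)→(8, 10): d=(6,8) right/bottom  bias=-1
  edge (8, 10)→(6, 10): d=(-2,0) right/bottom  bias=-1
  edge (6, 10)→(2, 2): d=(-4,-8) top-left  bias=+0
    (2,3)@(5, 7): e=[6,6,4] → X
    (3,3)@(7, 7): e=[-10,6,20] → .
    (2,4)@(5, 9): e=[18,2,-4] → .
    (3,4)@(7, 9): e=[2,2,12] → X
    (4,4)@(9, 9): e=[-14,2,28] → .
    (3,5)@(7, 11): e=[14,-2,4] → .
  covered (2 px):
    . . . . . . . .
    . . . . . . . .
    . . . . . . . .
    . . X . . . . .
    . . . X . . . .
    . . . . . . . .
T1:
  2·area = 102
  edge (2, 6)→(12, 0): d=(10,-6) top-left  bias=+0
  edge (12, 0)→(9, 12): d=(-3,12) right/bottom  bias=-1
  edge (9, 12)→(2, 6): d=(-7,-6) top-left  bias=+0
    (5,0)@(11, 1): e=[4,9,89] → X
    (6,0)@(13, 1): e=[16,-15,101] → .
    (3,1)@(7, 3): e=[0,51,51] → X  [on edge]
    (4,1)@(9, 3): e=[12,27,63] → X
    (6,1)@(13, 3): e=[36,-21,87] → .
    (2,2)@(5, 5): e=[8,69,25] → X
    (5,2)@(11, 5): e=[44,-3,61] → .
    (2,3)@(5, 7): e=[28,63,11] → X
    (5,3)@(11, 7): e=[64,-9,47] → .
    (2,4)@(5, 9): e=[48,57,-3] → .
    (3,4)@(7, 9): e=[60,33,9] → X
    (5,4)@(11, 9): e=[84,-15,33] → .
  covered (13 px):
    . . . . . X . .
    . . . X X X . .
    . . X X X . . .
    . . X X X . . .
    . . . X X . . .
    . . . . X . . .

Final: [9,21,72]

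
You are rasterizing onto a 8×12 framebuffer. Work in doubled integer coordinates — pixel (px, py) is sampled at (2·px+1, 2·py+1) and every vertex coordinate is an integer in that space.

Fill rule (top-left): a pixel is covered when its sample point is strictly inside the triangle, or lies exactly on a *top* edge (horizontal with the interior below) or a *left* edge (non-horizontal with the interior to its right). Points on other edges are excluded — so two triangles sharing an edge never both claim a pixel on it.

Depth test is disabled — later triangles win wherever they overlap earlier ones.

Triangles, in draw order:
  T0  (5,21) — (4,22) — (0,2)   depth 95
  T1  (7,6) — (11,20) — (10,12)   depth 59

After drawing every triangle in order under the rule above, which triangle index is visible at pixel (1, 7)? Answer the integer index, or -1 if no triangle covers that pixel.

T0:
  2·area = 24
  edge (5, 21)→(4, 22): d=(-1,1) right/bottom  bias=-1
  edge (4, 22)→(0, 2): d=(-4,-20) top-left  bias=+0
  edge (0, 2)→(5, 21): d=(5,19) right/bottom  bias=-1
    (0,3)@(1, 7): e=[18,0,6] → █  [on edge]
    (1,3)@(3, 7): e=[16,40,-32] → ·
    (0,4)@(1, 9): e=[16,-8,16] → ·
    (7,5)@(15, 11): e=[0,264,-240] → ·  [on edge]
    (6,6)@(13, 13): e=[0,216,-192] → ·  [on edge]
    (1,7)@(3, 15): e=[8,8,8] → █
    (2,7)@(5, 15): e=[6,48,-30] → ·
    (5,7)@(11, 15): e=[0,168,-144] → ·  [on edge]
    (1,8)@(3, 17): e=[6,0,18] → █  [on edge]
    (2,8)@(5, 17): e=[4,40,-20] → ·
    (4,8)@(9, 17): e=[0,120,-96] → ·  [on edge]
    (1,9)@(3, 19): e=[4,-8,28] → ·
    (3,9)@(7, 19): e=[0,72,-48] → ·  [on edge]
    (2,10)@(5, 21): e=[0,24,0] → ·  [on edge]
    (1,11)@(3, 23): e=[0,-24,48] → ·  [on edge]
  covered (3 px):
    · · · · · · · ·
    · · · · · · · ·
    · · · · · · · ·
    █ · · · · · · ·
    · · · · · · · ·
    · · · · · · · ·
    · · · · · · · ·
    · █ · · · · · ·
    · █ · · · · · ·
    · · · · · · · ·
    · · · · · · · ·
    · · · · · · · ·
T1:
  2·area = 18  (B↔C swapped to make it positive)
  edge (7, 6)→(10, 12): d=(3,6) right/bottom  bias=-1
  edge (10, 12)→(11, 20): d=(1,8) right/bottom  bias=-1
  edge (11, 20)→(7, 6): d=(-4,-14) top-left  bias=+0
    (4,5)@(9, 11): e=[3,7,8] → █
    (5,5)@(11, 11): e=[-9,-9,36] → ·
    (4,6)@(9, 13): e=[9,9,0] → █  [on edge]
    (5,6)@(11, 13): e=[-3,-7,28] → ·
    (4,7)@(9, 15): e=[15,11,-8] → ·
  covered (2 px):
    · · · · · · · ·
    · · · · · · · ·
    · · · · · · · ·
    · · · · · · · ·
    · · · · · · · ·
    · · · · █ · · ·
    · · · · █ · · ·
    · · · · · · · ·
    · · · · · · · ·
    · · · · · · · ·
    · · · · · · · ·
    · · · · · · · ·

Z-buffer (winner per pixel, '.' = empty):
  . . . . . . . .
  . . . . . . . .
  . . . . . . . .
  0 . . . . . . .
  . . . . . . . .
  . . . . 1 . . .
  . . . . 1 . . .
  . 0 . . . . . .
  . 0 . . . . . .
  . . . . . . . .
  . . . . . . . .
  . . . . . . . .

Answer: 0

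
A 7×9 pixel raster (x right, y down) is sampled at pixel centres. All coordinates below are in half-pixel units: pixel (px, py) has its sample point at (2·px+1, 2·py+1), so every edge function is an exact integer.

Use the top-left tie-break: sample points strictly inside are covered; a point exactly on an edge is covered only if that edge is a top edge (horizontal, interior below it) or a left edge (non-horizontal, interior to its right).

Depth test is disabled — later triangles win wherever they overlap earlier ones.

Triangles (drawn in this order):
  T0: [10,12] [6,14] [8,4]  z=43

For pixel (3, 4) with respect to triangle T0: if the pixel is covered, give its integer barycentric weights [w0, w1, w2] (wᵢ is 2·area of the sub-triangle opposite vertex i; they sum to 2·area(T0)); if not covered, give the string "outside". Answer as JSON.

T0:
  2·area = 36
  edge (10, 12)→(6, 14): d=(-4,2) right/bottom  bias=-1
  edge (6, 14)→(8, 4): d=(2,-10) top-left  bias=+0
  edge (8, 4)→(10, 12): d=(2,8) right/bottom  bias=-1
    (3,4)@(7, 9): e=[18,0,18] → X  [on edge]
    (4,4)@(9, 9): e=[14,20,2] → X
    (5,4)@(11, 9): e=[10,40,-14] → .
    (3,5)@(7, 11): e=[10,4,22] → X
    (5,5)@(11, 11): e=[2,44,-10] → .
    (3,6)@(7, 13): e=[2,8,26] → X
    (4,6)@(9, 13): e=[-2,28,10] → .
    (3,7)@(7, 15): e=[-6,12,30] → .
  covered (5 px):
    . . . . . . .
    . . . . . . .
    . . . . . . .
    . . . . . . .
    . . . X X . .
    . . . X X . .
    . . . X . . .
    . . . . . . .
    . . . . . . .

Answer: [0,18,18]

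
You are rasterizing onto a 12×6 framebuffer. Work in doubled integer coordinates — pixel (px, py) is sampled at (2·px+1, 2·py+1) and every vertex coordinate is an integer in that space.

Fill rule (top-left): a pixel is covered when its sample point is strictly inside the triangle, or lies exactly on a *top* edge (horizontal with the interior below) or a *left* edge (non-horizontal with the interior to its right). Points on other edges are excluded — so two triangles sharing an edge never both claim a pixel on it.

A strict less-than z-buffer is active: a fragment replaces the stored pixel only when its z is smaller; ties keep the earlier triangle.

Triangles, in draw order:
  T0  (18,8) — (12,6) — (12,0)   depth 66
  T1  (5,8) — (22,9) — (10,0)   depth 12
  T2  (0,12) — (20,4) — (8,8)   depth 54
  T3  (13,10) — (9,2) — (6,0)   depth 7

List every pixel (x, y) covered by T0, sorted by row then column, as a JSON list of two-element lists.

T0:
  2·area = 36
  edge (18, 8)→(12, 6): d=(-6,-2) top-left  bias=+0
  edge (12, 6)→(12, 0): d=(0,-6) top-left  bias=+0
  edge (12, 0)→(18, 8): d=(6,8) right/bottom  bias=-1
    (1,1)@(3, 3): e=[0,-54,90] → ·  [on edge]
    (6,1)@(13, 3): e=[20,6,10] → #
    (7,1)@(15, 3): e=[24,18,-6] → ·
    (4,2)@(9, 5): e=[0,-18,54] → ·  [on edge]
    (6,2)@(13, 5): e=[8,6,22] → #
    (7,2)@(15, 5): e=[12,18,6] → #
    (8,2)@(17, 5): e=[16,30,-10] → ·
    (6,3)@(13, 7): e=[-4,6,34] → ·
    (7,3)@(15, 7): e=[0,18,18] → #  [on edge]
    (8,3)@(17, 7): e=[4,30,2] → #
    (9,3)@(19, 7): e=[8,42,-14] → ·
    (7,4)@(15, 9): e=[-12,18,30] → ·
    (10,4)@(21, 9): e=[0,54,-18] → ·  [on edge]
  covered (5 px):
    · · · · · · · · · · · ·
    · · · · · · # · · · · ·
    · · · · · · # # · · · ·
    · · · · · · · # # · · ·
    · · · · · · · · · · · ·
    · · · · · · · · · · · ·
T1:
  2·area = 141  (B↔C swapped to make it positive)
  edge (5, 8)→(10, 0): d=(5,-8) top-left  bias=+0
  edge (10, 0)→(22, 9): d=(12,9) right/bottom  bias=-1
  edge (22, 9)→(5, 8): d=(-17,-1) top-left  bias=+0
    (5,0)@(11, 1): e=[13,3,125] → #
    (6,0)@(13, 1): e=[29,-15,127] → ·
    (4,1)@(9, 3): e=[7,45,89] → #
    (6,1)@(13, 3): e=[39,9,93] → #
    (7,1)@(15, 3): e=[55,-9,95] → ·
    (3,2)@(7, 5): e=[1,87,53] → #
    (7,2)@(15, 5): e=[65,15,61] → #
    (8,2)@(17, 5): e=[81,-3,63] → ·
    (3,3)@(7, 7): e=[11,111,19] → #
    (8,3)@(17, 7): e=[91,21,29] → #
    (9,3)@(19, 7): e=[107,3,31] → #
    (10,3)@(21, 7): e=[123,-15,33] → ·
  covered (16 px):
    · · · · · # · · · · · ·
    · · · · # # # · · · · ·
    · · · # # # # # · · · ·
    · · · # # # # # # # · ·
    · · · · · · · · · · · ·
    · · · · · · · · · · · ·
T2:
  2·area = 16  (B↔C swapped to make it positive)
  edge (0, 12)→(8, 8): d=(8,-4) top-left  bias=+0
  edge (8, 8)→(20, 4): d=(12,-4) top-left  bias=+0
  edge (20, 4)→(0, 12): d=(-20,8) right/bottom  bias=-1
    (11,1)@(23, 3): e=[20,0,-4] → ·  [on edge]
    (8,2)@(17, 5): e=[12,0,4] → #  [on edge]
    (9,2)@(19, 5): e=[20,8,-12] → ·
    (5,3)@(11, 7): e=[4,0,12] → #  [on edge]
    (6,3)@(13, 7): e=[12,8,-4] → ·
    (8,3)@(17, 7): e=[28,24,-36] → ·
    (2,4)@(5, 9): e=[-4,0,20] → ·  [on edge]
    (3,4)@(7, 9): e=[4,8,4] → #
    (4,4)@(9, 9): e=[12,16,-12] → ·
    (5,4)@(11, 9): e=[20,24,-28] → ·
    (3,5)@(7, 11): e=[20,32,-36] → ·
  covered (3 px):
    · · · · · · · · · · · ·
    · · · · · · · · · · · ·
    · · · · · · · · # · · ·
    · · · · · # · · · · · ·
    · · · # · · · · · · · ·
    · · · · · · · · · · · ·
T3:
  2·area = 16  (B↔C swapped to make it positive)
  edge (13, 10)→(6, 0): d=(-7,-10) top-left  bias=+0
  edge (6, 0)→(9, 2): d=(3,2) right/bottom  bias=-1
  edge (9, 2)→(13, 10): d=(4,8) right/bottom  bias=-1
    (3,0)@(7, 1): e=[3,1,12] → #
    (4,0)@(9, 1): e=[23,-3,-4] → ·
    (3,1)@(7, 3): e=[-11,7,20] → ·
    (4,1)@(9, 3): e=[9,3,4] → #
    (5,1)@(11, 3): e=[29,-1,-12] → ·
    (4,2)@(9, 5): e=[-5,9,12] → ·
    (5,3)@(11, 7): e=[1,11,4] → #
    (6,3)@(13, 7): e=[21,7,-12] → ·
    (5,4)@(11, 9): e=[-13,17,12] → ·
  covered (3 px):
    · · · # · · · · · · · ·
    · · · · # · · · · · · ·
    · · · · · · · · · · · ·
    · · · · · # · · · · · ·
    · · · · · · · · · · · ·
    · · · · · · · · · · · ·

Answer: [[6,1],[6,2],[7,2],[7,3],[8,3]]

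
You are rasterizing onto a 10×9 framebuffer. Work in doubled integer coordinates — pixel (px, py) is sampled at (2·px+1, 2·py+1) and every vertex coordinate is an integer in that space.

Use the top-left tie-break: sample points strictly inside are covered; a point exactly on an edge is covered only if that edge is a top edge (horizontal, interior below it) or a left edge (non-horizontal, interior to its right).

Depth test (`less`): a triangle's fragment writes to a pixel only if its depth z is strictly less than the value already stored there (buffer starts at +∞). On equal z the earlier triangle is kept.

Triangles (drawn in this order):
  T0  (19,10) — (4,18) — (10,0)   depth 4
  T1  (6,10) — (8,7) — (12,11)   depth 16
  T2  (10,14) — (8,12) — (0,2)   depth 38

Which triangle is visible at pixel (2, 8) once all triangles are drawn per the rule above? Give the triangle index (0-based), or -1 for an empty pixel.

T0:
  2·area = 222
  edge (19, 10)→(4, 18): d=(-15,8) right/bottom  bias=-1
  edge (4, 18)→(10, 0): d=(6,-18) top-left  bias=+0
  edge (10, 0)→(19, 10): d=(9,10) right/bottom  bias=-1
    (4,1)@(9, 3): e=[185,0,37] → █  [on edge]
    (5,1)@(11, 3): e=[169,36,17] → █
    (6,1)@(13, 3): e=[153,72,-3] → ·
    (4,2)@(9, 5): e=[155,12,55] → █
    (6,2)@(13, 5): e=[123,84,15] → █
    (7,2)@(15, 5): e=[107,120,-5] → ·
    (4,3)@(9, 7): e=[125,24,73] → █
    (7,3)@(15, 7): e=[77,132,13] → █
    (8,3)@(17, 7): e=[61,168,-7] → ·
    (3,4)@(7, 9): e=[111,0,111] → █  [on edge]
    (8,4)@(17, 9): e=[31,180,11] → █
    (9,4)@(19, 9): e=[15,216,-9] → ·
    (2,7)@(5, 15): e=[37,0,185] → █  [on edge]
  covered (29 px):
    · · · · · · · · · ·
    · · · · █ █ · · · ·
    · · · · █ █ █ · · ·
    · · · · █ █ █ █ · ·
    · · · █ █ █ █ █ █ ·
    · · · █ █ █ █ █ █ ·
    · · · █ █ █ █ · · ·
    · · █ █ █ · · · · ·
    · · █ · · · · · · ·
T1:
  2·area = 20
  edge (6, 10)→(8, 7): d=(2,-3) top-left  bias=+0
  edge (8, 7)→(12, 11): d=(4,4) right/bottom  bias=-1
  edge (12, 11)→(6, 10): d=(-6,-1) top-left  bias=+0
    (3,4)@(7, 9): e=[1,12,7] → █
    (4,4)@(9, 9): e=[7,4,9] → █
    (5,4)@(11, 9): e=[13,-4,11] → ·
    (3,5)@(7, 11): e=[5,20,-5] → ·
    (4,5)@(9, 11): e=[11,12,-3] → ·
  covered (2 px):
    · · · · · · · · · ·
    · · · · · · · · · ·
    · · · · · · · · · ·
    · · · · · · · · · ·
    · · · █ █ · · · · ·
    · · · · · · · · · ·
    · · · · · · · · · ·
    · · · · · · · · · ·
    · · · · · · · · · ·
T2:
  2·area = 4
  edge (10, 14)→(8, 12): d=(-2,-2) top-left  bias=+0
  edge (8, 12)→(0, 2): d=(-8,-10) top-left  bias=+0
  edge (0, 2)→(10, 14): d=(10,12) right/bottom  bias=-1
    (0,2)@(1, 5): e=[0,-14,18] → ·  [on edge]
    (1,3)@(3, 7): e=[0,-10,14] → ·  [on edge]
    (2,4)@(5, 9): e=[0,-6,10] → ·  [on edge]
    (3,5)@(7, 11): e=[0,-2,6] → ·  [on edge]
    (4,6)@(9, 13): e=[0,2,2] → █  [on edge]
    (5,6)@(11, 13): e=[4,22,-22] → ·
    (4,7)@(9, 15): e=[-4,-14,22] → ·
    (5,7)@(11, 15): e=[0,6,-2] → ·  [on edge]
    (6,8)@(13, 17): e=[0,10,-6] → ·  [on edge]
  covered (1 px):
    · · · · · · · · · ·
    · · · · · · · · · ·
    · · · · · · · · · ·
    · · · · · · · · · ·
    · · · · · · · · · ·
    · · · · · · · · · ·
    · · · · █ · · · · ·
    · · · · · · · · · ·
    · · · · · · · · · ·

Z-buffer (winner per pixel, '.' = empty):
  . . . . . . . . . .
  . . . . 0 0 . . . .
  . . . . 0 0 0 . . .
  . . . . 0 0 0 0 . .
  . . . 0 0 0 0 0 0 .
  . . . 0 0 0 0 0 0 .
  . . . 0 0 0 0 . . .
  . . 0 0 0 . . . . .
  . . 0 . . . . . . .

Result: 0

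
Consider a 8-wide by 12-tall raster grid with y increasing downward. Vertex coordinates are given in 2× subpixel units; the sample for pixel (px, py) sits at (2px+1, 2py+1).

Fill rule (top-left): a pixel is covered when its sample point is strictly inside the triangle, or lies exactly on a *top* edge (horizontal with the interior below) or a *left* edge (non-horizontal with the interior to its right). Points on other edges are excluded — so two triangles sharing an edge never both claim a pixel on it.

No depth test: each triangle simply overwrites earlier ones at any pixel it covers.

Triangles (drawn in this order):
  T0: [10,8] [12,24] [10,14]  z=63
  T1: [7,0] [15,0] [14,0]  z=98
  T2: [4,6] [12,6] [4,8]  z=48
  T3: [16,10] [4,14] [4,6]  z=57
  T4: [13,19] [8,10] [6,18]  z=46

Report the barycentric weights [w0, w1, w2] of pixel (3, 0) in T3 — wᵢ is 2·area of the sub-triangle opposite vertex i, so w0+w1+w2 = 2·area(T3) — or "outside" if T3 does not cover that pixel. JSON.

T0:
  2·area = 12
  edge (10, 8)→(12, 24): d=(2,16) right/bottom  bias=-1
  edge (12, 24)→(10, 14): d=(-2,-10) top-left  bias=+0
  edge (10, 14)→(10, 8): d=(0,-6) top-left  bias=+0
    (4,4)@(9, 9): e=[18,0,-6] → ·  [on edge]
    (5,8)@(11, 17): e=[2,4,6] → █
    (6,8)@(13, 17): e=[-30,24,18] → ·
    (5,9)@(11, 19): e=[6,0,6] → █  [on edge]
    (6,9)@(13, 19): e=[-26,20,18] → ·
    (5,10)@(11, 21): e=[10,-4,6] → ·
  covered (2 px):
    · · · · · · · ·
    · · · · · · · ·
    · · · · · · · ·
    · · · · · · · ·
    · · · · · · · ·
    · · · · · · · ·
    · · · · · · · ·
    · · · · · · · ·
    · · · · · █ · ·
    · · · · · █ · ·
    · · · · · · · ·
    · · · · · · · ·
T1:
  degenerate (2·area = 0) — covers nothing
T2:
  2·area = 16
  edge (4, 6)→(12, 6): d=(8,0) top-left  bias=+0
  edge (12, 6)→(4, 8): d=(-8,2) right/bottom  bias=-1
  edge (4, 8)→(4, 6): d=(0,-2) top-left  bias=+0
    (2,3)@(5, 7): e=[8,6,2] → █
    (3,3)@(7, 7): e=[8,2,6] → █
    (4,3)@(9, 7): e=[8,-2,10] → ·
    (2,4)@(5, 9): e=[24,-10,2] → ·
    (3,4)@(7, 9): e=[24,-14,6] → ·
  covered (2 px):
    · · · · · · · ·
    · · · · · · · ·
    · · · · · · · ·
    · · █ █ · · · ·
    · · · · · · · ·
    · · · · · · · ·
    · · · · · · · ·
    · · · · · · · ·
    · · · · · · · ·
    · · · · · · · ·
    · · · · · · · ·
    · · · · · · · ·
T3:
  2·area = 96
  edge (16, 10)→(4, 14): d=(-12,4) right/bottom  bias=-1
  edge (4, 14)→(4, 6): d=(0,-8) top-left  bias=+0
  edge (4, 6)→(16, 10): d=(12,4) right/bottom  bias=-1
    (0,2)@(1, 5): e=[120,-24,0] → ·  [on edge]
    (2,3)@(5, 7): e=[80,8,8] → █
    (3,3)@(7, 7): e=[72,24,0] → ·  [on edge]
    (2,4)@(5, 9): e=[56,8,32] → █
    (3,4)@(7, 9): e=[48,24,24] → █
    (4,4)@(9, 9): e=[40,40,16] → █
    (5,4)@(11, 9): e=[32,56,8] → █
    (6,4)@(13, 9): e=[24,72,0] → ·  [on edge]
    (2,5)@(5, 11): e=[32,8,56] → █
    (6,5)@(13, 11): e=[0,72,24] → ·  [on edge]
    (2,6)@(5, 13): e=[8,8,80] → █
    (3,6)@(7, 13): e=[0,24,72] → ·  [on edge]
    (0,7)@(1, 15): e=[0,-24,120] → ·  [on edge]
  covered (10 px):
    · · · · · · · ·
    · · · · · · · ·
    · · · · · · · ·
    · · █ · · · · ·
    · · █ █ █ █ · ·
    · · █ █ █ █ · ·
    · · █ · · · · ·
    · · · · · · · ·
    · · · · · · · ·
    · · · · · · · ·
    · · · · · · · ·
    · · · · · · · ·
T4:
  2·area = 58  (B↔C swapped to make it positive)
  edge (13, 19)→(6, 18): d=(-7,-1) top-left  bias=+0
  edge (6, 18)→(8, 10): d=(2,-8) top-left  bias=+0
  edge (8, 10)→(13, 19): d=(5,9) right/bottom  bias=-1
    (1,0)@(3, 1): e=[116,-58,0] → ·  [on edge]
    (4,6)@(9, 13): e=[38,14,6] → █
    (5,6)@(11, 13): e=[40,30,-12] → ·
    (3,7)@(7, 15): e=[22,2,34] → █
    (5,7)@(11, 15): e=[26,34,-2] → ·
    (3,8)@(7, 17): e=[8,6,44] → █
    (5,8)@(11, 17): e=[12,38,8] → █
    (6,8)@(13, 17): e=[14,54,-10] → ·
    (3,9)@(7, 19): e=[-6,10,54] → ·
    (4,9)@(9, 19): e=[-4,26,36] → ·
    (5,9)@(11, 19): e=[-2,42,18] → ·
    (6,9)@(13, 19): e=[0,58,0] → ·  [on edge]
  covered (6 px):
    · · · · · · · ·
    · · · · · · · ·
    · · · · · · · ·
    · · · · · · · ·
    · · · · · · · ·
    · · · · · · · ·
    · · · · █ · · ·
    · · · █ █ · · ·
    · · · █ █ █ · ·
    · · · · · · · ·
    · · · · · · · ·
    · · · · · · · ·

Result: "outside"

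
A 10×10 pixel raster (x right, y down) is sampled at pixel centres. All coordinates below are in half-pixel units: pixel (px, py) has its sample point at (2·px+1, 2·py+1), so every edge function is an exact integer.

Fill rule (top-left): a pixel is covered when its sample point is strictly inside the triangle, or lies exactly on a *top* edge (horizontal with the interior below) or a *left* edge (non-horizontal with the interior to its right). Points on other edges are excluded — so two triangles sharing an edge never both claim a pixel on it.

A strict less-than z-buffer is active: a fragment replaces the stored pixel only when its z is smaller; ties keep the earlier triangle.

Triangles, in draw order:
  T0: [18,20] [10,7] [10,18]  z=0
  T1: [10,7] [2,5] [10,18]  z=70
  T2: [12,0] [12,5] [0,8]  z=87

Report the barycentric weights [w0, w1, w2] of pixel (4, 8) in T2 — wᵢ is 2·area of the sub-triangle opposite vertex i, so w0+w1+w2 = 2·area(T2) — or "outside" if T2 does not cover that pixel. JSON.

T0:
  2·area = 88  (B↔C swapped to make it positive)
  edge (18, 20)→(10, 18): d=(-8,-2) top-left  bias=+0
  edge (10, 18)→(10, 7): d=(0,-11) top-left  bias=+0
  edge (10, 7)→(18, 20): d=(8,13) right/bottom  bias=-1
    (5,4)@(11, 9): e=[74,11,3] → #
    (6,4)@(13, 9): e=[78,33,-23] → ·
    (5,5)@(11, 11): e=[58,11,19] → #
    (6,5)@(13, 11): e=[62,33,-7] → ·
    (5,6)@(11, 13): e=[42,11,35] → #
    (6,6)@(13, 13): e=[46,33,9] → #
    (7,6)@(15, 13): e=[50,55,-17] → ·
    (5,7)@(11, 15): e=[26,11,51] → #
    (7,7)@(15, 15): e=[34,55,-1] → ·
    (5,8)@(11, 17): e=[10,11,67] → #
    (7,8)@(15, 17): e=[18,55,15] → #
    (8,8)@(17, 17): e=[22,77,-11] → ·
  covered (11 px):
    · · · · · · · · · ·
    · · · · · · · · · ·
    · · · · · · · · · ·
    · · · · · · · · · ·
    · · · · · # · · · ·
    · · · · · # · · · ·
    · · · · · # # · · ·
    · · · · · # # · · ·
    · · · · · # # # · ·
    · · · · · · · # # ·
T1:
  2·area = 88  (B↔C swapped to make it positive)
  edge (10, 7)→(10, 18): d=(0,11) right/bottom  bias=-1
  edge (10, 18)→(2, 5): d=(-8,-13) top-left  bias=+0
  edge (2, 5)→(10, 7): d=(8,2) right/bottom  bias=-1
    (2,3)@(5, 7): e=[55,23,10] → #
    (3,3)@(7, 7): e=[33,49,6] → #
    (4,3)@(9, 7): e=[11,75,2] → #
    (5,3)@(11, 7): e=[-11,101,-2] → ·
    (2,4)@(5, 9): e=[55,7,26] → #
    (5,4)@(11, 9): e=[-11,85,14] → ·
    (2,5)@(5, 11): e=[55,-9,42] → ·
    (3,5)@(7, 11): e=[33,17,38] → #
    (5,5)@(11, 11): e=[-11,69,30] → ·
    (3,6)@(7, 13): e=[33,1,54] → #
    (5,6)@(11, 13): e=[-11,53,46] → ·
    (3,7)@(7, 15): e=[33,-15,70] → ·
  covered (11 px):
    · · · · · · · · · ·
    · · · · · · · · · ·
    · · · · · · · · · ·
    · · # # # · · · · ·
    · · # # # · · · · ·
    · · · # # · · · · ·
    · · · # # · · · · ·
    · · · · # · · · · ·
    · · · · · · · · · ·
    · · · · · · · · · ·
T2:
  2·area = 60
  edge (12, 0)→(12, 5): d=(0,5) right/bottom  bias=-1
  edge (12, 5)→(0, 8): d=(-12,3) right/bottom  bias=-1
  edge (0, 8)→(12, 0): d=(12,-8) top-left  bias=+0
    (5,0)@(11, 1): e=[5,51,4] → #
    (6,0)@(13, 1): e=[-5,45,20] → ·
    (4,1)@(9, 3): e=[15,33,12] → #
    (6,1)@(13, 3): e=[-5,21,44] → ·
    (2,2)@(5, 5): e=[35,21,4] → #
    (3,2)@(7, 5): e=[25,15,20] → #
    (6,2)@(13, 5): e=[-5,-3,68] → ·
    (1,3)@(3, 7): e=[45,3,12] → #
    (2,3)@(5, 7): e=[35,-3,28] → ·
    (3,3)@(7, 7): e=[25,-9,44] → ·
    (4,3)@(9, 7): e=[15,-15,60] → ·
    (5,3)@(11, 7): e=[5,-21,76] → ·
  covered (8 px):
    · · · · · # · · · ·
    · · · · # # · · · ·
    · · # # # # · · · ·
    · # · · · · · · · ·
    · · · · · · · · · ·
    · · · · · · · · · ·
    · · · · · · · · · ·
    · · · · · · · · · ·
    · · · · · · · · · ·
    · · · · · · · · · ·

Final: "outside"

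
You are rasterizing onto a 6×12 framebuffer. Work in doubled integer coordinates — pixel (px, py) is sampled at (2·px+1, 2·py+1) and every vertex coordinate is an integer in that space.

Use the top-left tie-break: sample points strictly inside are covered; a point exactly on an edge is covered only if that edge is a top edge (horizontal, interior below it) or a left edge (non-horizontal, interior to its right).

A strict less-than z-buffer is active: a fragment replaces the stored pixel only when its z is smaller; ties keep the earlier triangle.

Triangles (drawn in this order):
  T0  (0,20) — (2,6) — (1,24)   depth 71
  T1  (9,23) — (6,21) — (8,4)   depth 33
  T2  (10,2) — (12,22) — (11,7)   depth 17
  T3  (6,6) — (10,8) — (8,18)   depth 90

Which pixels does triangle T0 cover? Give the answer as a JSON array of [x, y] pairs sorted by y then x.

T0:
  2·area = 22
  edge (0, 20)→(2, 6): d=(2,-14) top-left  bias=+0
  edge (2, 6)→(1, 24): d=(-1,18) right/bottom  bias=-1
  edge (1, 24)→(0, 20): d=(-1,-4) top-left  bias=+0
    (0,6)@(1, 13): e=[0,11,11] → #  [on edge]
    (1,6)@(3, 13): e=[28,-25,19] → ·
    (0,7)@(1, 15): e=[4,9,9] → #
    (1,7)@(3, 15): e=[32,-27,17] → ·
    (0,8)@(1, 17): e=[8,7,7] → #
    (1,8)@(3, 17): e=[36,-29,15] → ·
    (0,9)@(1, 19): e=[12,5,5] → #
    (1,9)@(3, 19): e=[40,-31,13] → ·
    (0,10)@(1, 21): e=[16,3,3] → #
    (1,10)@(3, 21): e=[44,-33,11] → ·
    (0,11)@(1, 23): e=[20,1,1] → #
    (1,11)@(3, 23): e=[48,-35,9] → ·
  covered (6 px):
    · · · · · ·
    · · · · · ·
    · · · · · ·
    · · · · · ·
    · · · · · ·
    · · · · · ·
    # · · · · ·
    # · · · · ·
    # · · · · ·
    # · · · · ·
    # · · · · ·
    # · · · · ·
T1:
  2·area = 55
  edge (9, 23)→(6, 21): d=(-3,-2) top-left  bias=+0
  edge (6, 21)→(8, 4): d=(2,-17) top-left  bias=+0
  edge (8, 4)→(9, 23): d=(1,19) right/bottom  bias=-1
    (3,6)@(7, 13): e=[26,1,28] → #
    (4,6)@(9, 13): e=[30,35,-10] → ·
    (3,7)@(7, 15): e=[20,5,30] → #
    (4,7)@(9, 15): e=[24,39,-8] → ·
    (3,8)@(7, 17): e=[14,9,32] → #
    (4,8)@(9, 17): e=[18,43,-6] → ·
    (1,9)@(3, 19): e=[0,-55,110] → ·  [on edge]
    (3,9)@(7, 19): e=[8,13,34] → #
    (4,9)@(9, 19): e=[12,47,-4] → ·
    (3,10)@(7, 21): e=[2,17,36] → #
    (4,10)@(9, 21): e=[6,51,-2] → ·
    (3,11)@(7, 23): e=[-4,21,38] → ·
    (4,11)@(9, 23): e=[0,55,0] → ·  [on edge]
  covered (5 px):
    · · · · · ·
    · · · · · ·
    · · · · · ·
    · · · · · ·
    · · · · · ·
    · · · · · ·
    · · · # · ·
    · · · # · ·
    · · · # · ·
    · · · # · ·
    · · · # · ·
    · · · · · ·
T2:
  2·area = 10  (B↔C swapped to make it positive)
  edge (10, 2)→(11, 7): d=(1,5) right/bottom  bias=-1
  edge (11, 7)→(12, 22): d=(1,15) right/bottom  bias=-1
  edge (12, 22)→(10, 2): d=(-2,-20) top-left  bias=+0
    (5,3)@(11, 7): e=[0,0,10] → ·  [on edge]
    (5,4)@(11, 9): e=[2,2,6] → #
    (5,5)@(11, 11): e=[4,4,2] → #
    (5,6)@(11, 13): e=[6,6,-2] → ·
  covered (2 px):
    · · · · · ·
    · · · · · ·
    · · · · · ·
    · · · · · ·
    · · · · · #
    · · · · · #
    · · · · · ·
    · · · · · ·
    · · · · · ·
    · · · · · ·
    · · · · · ·
    · · · · · ·
T3:
  2·area = 44
  edge (6, 6)→(10, 8): d=(4,2) right/bottom  bias=-1
  edge (10, 8)→(8, 18): d=(-2,10) right/bottom  bias=-1
  edge (8, 18)→(6, 6): d=(-2,-12) top-left  bias=+0
    (5,1)@(11, 3): e=[-22,0,66] → ·  [on edge]
    (3,3)@(7, 7): e=[2,32,10] → #
    (4,3)@(9, 7): e=[-2,12,34] → ·
    (3,4)@(7, 9): e=[10,28,6] → #
    (4,4)@(9, 9): e=[6,8,30] → #
    (5,4)@(11, 9): e=[2,-12,54] → ·
    (3,5)@(7, 11): e=[18,24,2] → #
    (5,5)@(11, 11): e=[10,-16,50] → ·
    (3,6)@(7, 13): e=[26,20,-2] → ·
    (4,6)@(9, 13): e=[22,0,22] → ·  [on edge]
    (3,11)@(7, 23): e=[66,0,-22] → ·  [on edge]
  covered (5 px):
    · · · · · ·
    · · · · · ·
    · · · · · ·
    · · · # · ·
    · · · # # ·
    · · · # # ·
    · · · · · ·
    · · · · · ·
    · · · · · ·
    · · · · · ·
    · · · · · ·
    · · · · · ·

Result: [[0,6],[0,7],[0,8],[0,9],[0,10],[0,11]]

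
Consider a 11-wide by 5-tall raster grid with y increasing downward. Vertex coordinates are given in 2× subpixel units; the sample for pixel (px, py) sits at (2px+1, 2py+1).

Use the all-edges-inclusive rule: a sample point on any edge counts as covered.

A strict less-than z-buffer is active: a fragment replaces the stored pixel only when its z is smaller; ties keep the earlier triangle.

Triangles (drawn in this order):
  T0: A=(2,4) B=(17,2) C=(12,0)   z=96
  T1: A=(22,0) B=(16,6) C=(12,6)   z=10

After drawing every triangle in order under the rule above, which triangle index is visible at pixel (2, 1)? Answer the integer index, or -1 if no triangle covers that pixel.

T0:
  2·area = 40  (B↔C swapped to make it positive)
  edge (2, 4)→(12, 0): d=(10,-4) inclusive
  edge (12, 0)→(17, 2): d=(5,2) inclusive
  edge (17, 2)→(2, 4): d=(-15,2) inclusive
    (5,0)@(11, 1): e=[6,7,27] → █
    (6,0)@(13, 1): e=[14,3,23] → █
    (7,0)@(15, 1): e=[22,-1,19] → ·
    (2,1)@(5, 3): e=[2,29,9] → █
    (3,1)@(7, 3): e=[10,25,5] → █
    (4,1)@(9, 3): e=[18,21,1] → █
    (5,1)@(11, 3): e=[26,17,-3] → ·
    (6,1)@(13, 3): e=[34,13,-7] → ·
    (2,2)@(5, 5): e=[22,39,-21] → ·
    (3,2)@(7, 5): e=[30,35,-25] → ·
    (4,2)@(9, 5): e=[38,31,-29] → ·
  covered (5 px):
    · · · · · █ █ · · · ·
    · · █ █ █ · · · · · ·
    · · · · · · · · · · ·
    · · · · · · · · · · ·
    · · · · · · · · · · ·
T1:
  2·area = 24
  edge (22, 0)→(16, 6): d=(-6,6) inclusive
  edge (16, 6)→(12, 6): d=(-4,0) inclusive
  edge (12, 6)→(22, 0): d=(10,-6) inclusive
    (10,0)@(21, 1): e=[0,20,4] → █  [on edge]
    (8,1)@(17, 3): e=[12,12,0] → █  [on edge]
    (9,1)@(19, 3): e=[0,12,12] → █  [on edge]
    (10,1)@(21, 3): e=[-12,12,24] → ·
    (7,2)@(15, 5): e=[12,4,8] → █
    (8,2)@(17, 5): e=[0,4,20] → █  [on edge]
    (9,2)@(19, 5): e=[-12,4,32] → ·
    (7,3)@(15, 7): e=[0,-4,28] → ·  [on edge]
    (8,3)@(17, 7): e=[-12,-4,40] → ·
    (3,4)@(7, 9): e=[36,-12,0] → ·  [on edge]
    (6,4)@(13, 9): e=[0,-12,36] → ·  [on edge]
  covered (5 px):
    · · · · · · · · · · █
    · · · · · · · · █ █ ·
    · · · · · · · █ █ · ·
    · · · · · · · · · · ·
    · · · · · · · · · · ·

Z-buffer (winner per pixel, '.' = empty):
  . . . . . 0 0 . . . 1
  . . 0 0 0 . . . 1 1 .
  . . . . . . . 1 1 . .
  . . . . . . . . . . .
  . . . . . . . . . . .

Answer: 0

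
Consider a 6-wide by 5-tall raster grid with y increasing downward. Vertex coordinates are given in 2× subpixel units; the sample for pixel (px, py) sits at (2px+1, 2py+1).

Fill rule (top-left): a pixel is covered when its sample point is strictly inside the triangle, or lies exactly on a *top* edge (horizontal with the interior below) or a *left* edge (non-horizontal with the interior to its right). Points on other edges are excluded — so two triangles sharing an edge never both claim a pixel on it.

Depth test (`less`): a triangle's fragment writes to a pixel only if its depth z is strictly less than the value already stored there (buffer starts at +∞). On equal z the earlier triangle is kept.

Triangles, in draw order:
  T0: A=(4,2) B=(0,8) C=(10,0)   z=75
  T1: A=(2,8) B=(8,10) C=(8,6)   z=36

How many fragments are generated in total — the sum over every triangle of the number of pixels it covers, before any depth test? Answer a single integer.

T0:
  2·area = 28  (B↔C swapped to make it positive)
  edge (4, 2)→(10, 0): d=(6,-2) top-left  bias=+0
  edge (10, 0)→(0, 8): d=(-10,8) right/bottom  bias=-1
  edge (0, 8)→(4, 2): d=(4,-6) top-left  bias=+0
    (3,0)@(7, 1): e=[0,14,14] → █  [on edge]
    (4,0)@(9, 1): e=[4,-2,26] → ·
    (0,1)@(1, 3): e=[0,42,-14] → ·  [on edge]
    (2,1)@(5, 3): e=[8,10,10] → █
    (3,1)@(7, 3): e=[12,-6,22] → ·
    (1,2)@(3, 5): e=[16,6,6] → █
    (2,2)@(5, 5): e=[20,-10,18] → ·
    (0,3)@(1, 7): e=[24,2,2] → █
    (1,3)@(3, 7): e=[28,-14,14] → ·
    (0,4)@(1, 9): e=[36,-18,10] → ·
  covered (4 px):
    · · · █ · ·
    · · █ · · ·
    · █ · · · ·
    █ · · · · ·
    · · · · · ·
T1:
  2·area = 24  (B↔C swapped to make it positive)
  edge (2, 8)→(8, 6): d=(6,-2) top-left  bias=+0
  edge (8, 6)→(8, 10): d=(0,4) right/bottom  bias=-1
  edge (8, 10)→(2, 8): d=(-6,-2) top-left  bias=+0
    (5,2)@(11, 5): e=[0,-12,36] → ·  [on edge]
    (2,3)@(5, 7): e=[0,12,12] → █  [on edge]
    (3,3)@(7, 7): e=[4,4,16] → █
    (4,3)@(9, 7): e=[8,-4,20] → ·
    (2,4)@(5, 9): e=[12,12,0] → █  [on edge]
    (4,4)@(9, 9): e=[20,-4,8] → ·
  covered (4 px):
    · · · · · ·
    · · · · · ·
    · · · · · ·
    · · █ █ · ·
    · · █ █ · ·

Answer: 8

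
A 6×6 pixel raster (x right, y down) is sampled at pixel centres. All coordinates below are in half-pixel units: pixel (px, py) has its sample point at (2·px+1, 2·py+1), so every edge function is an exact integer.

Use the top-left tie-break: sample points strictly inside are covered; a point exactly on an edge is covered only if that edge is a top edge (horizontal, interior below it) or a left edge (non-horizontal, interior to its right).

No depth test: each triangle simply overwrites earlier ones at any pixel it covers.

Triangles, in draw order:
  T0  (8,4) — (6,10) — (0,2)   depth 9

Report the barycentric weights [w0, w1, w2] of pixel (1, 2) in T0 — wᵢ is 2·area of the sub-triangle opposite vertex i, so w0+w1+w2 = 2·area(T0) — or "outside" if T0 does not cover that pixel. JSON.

T0:
  2·area = 52
  edge (8, 4)→(6, 10): d=(-2,6) right/bottom  bias=-1
  edge (6, 10)→(0, 2): d=(-6,-8) top-left  bias=+0
  edge (0, 2)→(8, 4): d=(8,2) right/bottom  bias=-1
    (4,0)@(9, 1): e=[0,78,-26] → ·  [on edge]
    (0,1)@(1, 3): e=[44,2,6] → █
    (1,1)@(3, 3): e=[32,18,2] → █
    (2,1)@(5, 3): e=[20,34,-2] → ·
    (0,2)@(1, 5): e=[40,-10,22] → ·
    (1,2)@(3, 5): e=[28,6,18] → █
    (2,2)@(5, 5): e=[16,22,14] → █
    (3,2)@(7, 5): e=[4,38,10] → █
    (4,2)@(9, 5): e=[-8,54,6] → ·
    (1,3)@(3, 7): e=[24,-6,34] → ·
    (2,3)@(5, 7): e=[12,10,30] → █
    (3,3)@(7, 7): e=[0,26,26] → ·  [on edge]
  covered (6 px):
    · · · · · ·
    █ █ · · · ·
    · █ █ █ · ·
    · · █ · · ·
    · · · · · ·
    · · · · · ·

Final: [6,18,28]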